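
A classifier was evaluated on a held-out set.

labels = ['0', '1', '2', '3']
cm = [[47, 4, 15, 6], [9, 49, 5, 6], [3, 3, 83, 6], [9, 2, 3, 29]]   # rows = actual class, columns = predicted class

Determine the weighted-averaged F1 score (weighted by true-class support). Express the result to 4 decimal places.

Per-class F1 score (2·TP/(2·TP+FP+FN)):
  0: TP=47, FP=9+3+9=21, FN=4+15+6=25 → 94/140 = 0.67143
  1: TP=49, FP=4+3+2=9, FN=9+5+6=20 → 98/127 = 0.77165
  2: TP=83, FP=15+5+3=23, FN=3+3+6=12 → 166/201 = 0.82587
  3: TP=29, FP=6+6+6=18, FN=9+2+3=14 → 58/90 = 0.64444
Weighted-F1 score = Σ (supportᵢ/N)·F1 scoreᵢ with N=279: (72/279)·0.67143 + (69/279)·0.77165 + (95/279)·0.82587 + (43/279)·0.64444 = 0.7446

0.7446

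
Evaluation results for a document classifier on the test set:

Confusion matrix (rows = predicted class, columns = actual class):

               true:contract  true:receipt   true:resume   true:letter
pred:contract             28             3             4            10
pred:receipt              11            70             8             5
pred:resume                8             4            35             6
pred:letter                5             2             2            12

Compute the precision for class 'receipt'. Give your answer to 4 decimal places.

One-vs-rest for 'receipt': TP = diagonal; FP = other classes predicted 'receipt'; FN = 'receipt' predicted as other.
precision = TP/(TP+FP).
receipt: TP=70, FP=11+8+5=24 → 70/94 = 0.74468

0.7447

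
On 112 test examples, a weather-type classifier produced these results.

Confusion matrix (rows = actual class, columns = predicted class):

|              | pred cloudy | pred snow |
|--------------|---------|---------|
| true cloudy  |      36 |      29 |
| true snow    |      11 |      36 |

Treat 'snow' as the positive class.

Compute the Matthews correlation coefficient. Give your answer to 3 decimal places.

0.320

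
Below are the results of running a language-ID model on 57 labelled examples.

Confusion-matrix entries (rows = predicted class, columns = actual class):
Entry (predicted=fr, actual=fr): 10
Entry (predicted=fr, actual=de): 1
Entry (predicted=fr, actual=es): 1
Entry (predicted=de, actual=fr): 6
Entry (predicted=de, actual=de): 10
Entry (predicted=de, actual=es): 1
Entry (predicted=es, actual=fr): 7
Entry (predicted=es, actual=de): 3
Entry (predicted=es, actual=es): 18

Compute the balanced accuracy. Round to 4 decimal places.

Balanced accuracy = mean of per-class recall.
  fr: recall = 10/23 = 0.43478
  de: recall = 10/14 = 0.71429
  es: recall = 18/20 = 0.90000
Mean = (0.43478 + 0.71429 + 0.90000) / 3 = 0.6830

0.6830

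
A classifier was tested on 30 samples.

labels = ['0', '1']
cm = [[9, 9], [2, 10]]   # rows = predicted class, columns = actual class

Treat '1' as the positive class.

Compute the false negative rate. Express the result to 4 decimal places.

0.4737

FNR = FN/(FN+TP) = 9/(9+10) = 0.4737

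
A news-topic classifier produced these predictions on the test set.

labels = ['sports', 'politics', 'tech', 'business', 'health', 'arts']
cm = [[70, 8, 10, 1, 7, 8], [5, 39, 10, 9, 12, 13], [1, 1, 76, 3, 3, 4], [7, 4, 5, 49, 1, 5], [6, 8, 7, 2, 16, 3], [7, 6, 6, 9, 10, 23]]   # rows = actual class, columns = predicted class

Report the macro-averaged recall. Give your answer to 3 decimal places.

Per-class recall (TP/(TP+FN)):
  sports: TP=70, FN=8+10+1+7+8=34 → 70/104 = 0.6731
  politics: TP=39, FN=5+10+9+12+13=49 → 39/88 = 0.4432
  tech: TP=76, FN=1+1+3+3+4=12 → 76/88 = 0.8636
  business: TP=49, FN=7+4+5+1+5=22 → 49/71 = 0.6901
  health: TP=16, FN=6+8+7+2+3=26 → 16/42 = 0.3810
  arts: TP=23, FN=7+6+6+9+10=38 → 23/61 = 0.3770
Macro-recall = mean = (0.6731 + 0.4432 + 0.8636 + 0.6901 + 0.3810 + 0.3770) / 6 = 0.571

0.571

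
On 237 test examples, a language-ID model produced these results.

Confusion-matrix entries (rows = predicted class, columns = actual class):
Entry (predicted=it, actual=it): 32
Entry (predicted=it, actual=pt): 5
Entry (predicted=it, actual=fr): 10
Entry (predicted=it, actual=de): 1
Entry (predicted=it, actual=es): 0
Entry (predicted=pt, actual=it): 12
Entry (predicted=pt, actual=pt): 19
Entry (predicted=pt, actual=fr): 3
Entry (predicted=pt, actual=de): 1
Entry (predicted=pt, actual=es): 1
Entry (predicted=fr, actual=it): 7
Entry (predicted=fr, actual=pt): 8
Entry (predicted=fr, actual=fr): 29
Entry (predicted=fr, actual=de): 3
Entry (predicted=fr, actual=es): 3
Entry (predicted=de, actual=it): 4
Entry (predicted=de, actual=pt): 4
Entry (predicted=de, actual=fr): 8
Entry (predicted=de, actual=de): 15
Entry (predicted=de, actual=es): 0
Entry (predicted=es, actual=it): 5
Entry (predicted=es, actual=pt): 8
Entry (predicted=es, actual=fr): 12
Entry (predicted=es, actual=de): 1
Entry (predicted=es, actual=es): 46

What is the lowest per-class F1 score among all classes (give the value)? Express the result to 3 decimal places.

0.475

Per-class F1 score (2·TP/(2·TP+FP+FN)):
  it: TP=32, FP=5+10+1+0=16, FN=12+7+4+5=28 → 64/108 = 0.5926
  pt: TP=19, FP=12+3+1+1=17, FN=5+8+4+8=25 → 38/80 = 0.4750
  fr: TP=29, FP=7+8+3+3=21, FN=10+3+8+12=33 → 58/112 = 0.5179
  de: TP=15, FP=4+4+8+0=16, FN=1+1+3+1=6 → 30/52 = 0.5769
  es: TP=46, FP=5+8+12+1=26, FN=0+1+3+0=4 → 92/122 = 0.7541
Lowest is class 'pt' with F1 score = 0.475.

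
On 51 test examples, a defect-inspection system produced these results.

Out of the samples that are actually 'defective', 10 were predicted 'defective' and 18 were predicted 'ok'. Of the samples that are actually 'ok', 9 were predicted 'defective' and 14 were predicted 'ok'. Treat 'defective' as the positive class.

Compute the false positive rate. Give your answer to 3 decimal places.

FPR = FP/(FP+TN) = 9/(9+14) = 0.391

0.391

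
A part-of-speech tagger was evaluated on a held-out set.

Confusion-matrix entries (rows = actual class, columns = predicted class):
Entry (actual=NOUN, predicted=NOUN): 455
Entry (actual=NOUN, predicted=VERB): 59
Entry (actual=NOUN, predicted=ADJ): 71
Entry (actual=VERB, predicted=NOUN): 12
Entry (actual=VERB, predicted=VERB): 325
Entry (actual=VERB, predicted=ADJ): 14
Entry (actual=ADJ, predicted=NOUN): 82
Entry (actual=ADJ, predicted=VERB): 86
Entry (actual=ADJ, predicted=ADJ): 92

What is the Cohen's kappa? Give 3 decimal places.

0.569

Observed agreement pₒ = trace/N = 872/1196 = 0.7291
Expected agreement pₑ = Σ (rowᵢ·colᵢ)/N² = (585·549 + 351·470 + 260·177)/1196² = 0.3720
κ = (pₒ − pₑ)/(1 − pₑ) = (0.7291 − 0.3720)/(1 − 0.3720) = 0.569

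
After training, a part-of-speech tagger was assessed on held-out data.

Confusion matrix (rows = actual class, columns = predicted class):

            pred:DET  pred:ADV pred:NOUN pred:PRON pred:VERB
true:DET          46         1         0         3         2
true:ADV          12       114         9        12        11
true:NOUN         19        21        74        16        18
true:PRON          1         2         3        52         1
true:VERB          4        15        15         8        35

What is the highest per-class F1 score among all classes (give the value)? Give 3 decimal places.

0.733

Per-class F1 score (2·TP/(2·TP+FP+FN)):
  DET: TP=46, FP=12+19+1+4=36, FN=1+0+3+2=6 → 92/134 = 0.6866
  ADV: TP=114, FP=1+21+2+15=39, FN=12+9+12+11=44 → 228/311 = 0.7331
  NOUN: TP=74, FP=0+9+3+15=27, FN=19+21+16+18=74 → 148/249 = 0.5944
  PRON: TP=52, FP=3+12+16+8=39, FN=1+2+3+1=7 → 104/150 = 0.6933
  VERB: TP=35, FP=2+11+18+1=32, FN=4+15+15+8=42 → 70/144 = 0.4861
Highest is class 'ADV' with F1 score = 0.733.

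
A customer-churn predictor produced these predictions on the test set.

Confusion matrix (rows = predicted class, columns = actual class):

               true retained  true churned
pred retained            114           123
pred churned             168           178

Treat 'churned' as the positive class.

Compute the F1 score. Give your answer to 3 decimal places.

Precision = TP/(TP+FP) = 178/346 = 0.5145
Recall = TP/(TP+FN) = 178/301 = 0.5914
F1 = 2·TP/(2·TP+FP+FN) = 356/647 = 0.550

0.550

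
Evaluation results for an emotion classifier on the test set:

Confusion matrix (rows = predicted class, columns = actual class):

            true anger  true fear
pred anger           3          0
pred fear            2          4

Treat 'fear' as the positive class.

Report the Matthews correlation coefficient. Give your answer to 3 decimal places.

0.632

MCC = (TP·TN − FP·FN) / √((TP+FP)(TP+FN)(TN+FP)(TN+FN))
Numerator = 4·3 − 2·0 = 12
Denominator = √(6·4·5·3) = √360 = 18.9737
MCC = 12 / 18.9737 = 0.632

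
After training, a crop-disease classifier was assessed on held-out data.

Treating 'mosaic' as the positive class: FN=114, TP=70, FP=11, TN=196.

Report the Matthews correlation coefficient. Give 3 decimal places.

MCC = (TP·TN − FP·FN) / √((TP+FP)(TP+FN)(TN+FP)(TN+FN))
Numerator = 70·196 − 11·114 = 12466
Denominator = √(81·184·207·310) = √956389680 = 30925.5506
MCC = 12466 / 30925.5506 = 0.403

0.403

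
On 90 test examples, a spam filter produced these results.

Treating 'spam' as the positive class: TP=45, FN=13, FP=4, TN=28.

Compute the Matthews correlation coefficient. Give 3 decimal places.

MCC = (TP·TN − FP·FN) / √((TP+FP)(TP+FN)(TN+FP)(TN+FN))
Numerator = 45·28 − 4·13 = 1208
Denominator = √(49·58·32·41) = √3728704 = 1930.9852
MCC = 1208 / 1930.9852 = 0.626

0.626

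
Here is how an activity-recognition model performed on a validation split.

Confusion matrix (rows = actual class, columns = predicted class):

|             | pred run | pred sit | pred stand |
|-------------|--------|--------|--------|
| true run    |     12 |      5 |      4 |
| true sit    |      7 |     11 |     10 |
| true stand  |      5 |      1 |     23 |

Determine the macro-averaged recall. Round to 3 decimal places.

Per-class recall (TP/(TP+FN)):
  run: TP=12, FN=5+4=9 → 12/21 = 0.5714
  sit: TP=11, FN=7+10=17 → 11/28 = 0.3929
  stand: TP=23, FN=5+1=6 → 23/29 = 0.7931
Macro-recall = mean = (0.5714 + 0.3929 + 0.7931) / 3 = 0.586

0.586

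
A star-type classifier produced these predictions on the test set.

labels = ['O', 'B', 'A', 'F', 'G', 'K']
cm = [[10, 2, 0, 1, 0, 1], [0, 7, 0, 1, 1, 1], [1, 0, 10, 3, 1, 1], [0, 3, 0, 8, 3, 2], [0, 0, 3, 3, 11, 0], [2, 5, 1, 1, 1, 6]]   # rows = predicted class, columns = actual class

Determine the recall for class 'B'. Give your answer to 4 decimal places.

0.4118

Treat 'B' as positive and all other classes as negative.
recall = TP/(TP+FN).
B: TP=7, FN=2+0+3+0+5=10 → 7/17 = 0.41176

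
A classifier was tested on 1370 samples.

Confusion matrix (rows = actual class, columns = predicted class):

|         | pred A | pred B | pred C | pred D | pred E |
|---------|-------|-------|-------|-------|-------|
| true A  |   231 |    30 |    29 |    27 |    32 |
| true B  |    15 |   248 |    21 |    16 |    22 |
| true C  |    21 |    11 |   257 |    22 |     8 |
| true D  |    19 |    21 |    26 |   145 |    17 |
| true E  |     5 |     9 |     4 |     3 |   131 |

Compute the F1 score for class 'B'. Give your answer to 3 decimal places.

One-vs-rest for 'B': TP = diagonal; FP = other classes predicted 'B'; FN = 'B' predicted as other.
F1 score = 2·TP/(2·TP+FP+FN).
B: TP=248, FP=30+11+21+9=71, FN=15+21+16+22=74 → 496/641 = 0.7738

0.774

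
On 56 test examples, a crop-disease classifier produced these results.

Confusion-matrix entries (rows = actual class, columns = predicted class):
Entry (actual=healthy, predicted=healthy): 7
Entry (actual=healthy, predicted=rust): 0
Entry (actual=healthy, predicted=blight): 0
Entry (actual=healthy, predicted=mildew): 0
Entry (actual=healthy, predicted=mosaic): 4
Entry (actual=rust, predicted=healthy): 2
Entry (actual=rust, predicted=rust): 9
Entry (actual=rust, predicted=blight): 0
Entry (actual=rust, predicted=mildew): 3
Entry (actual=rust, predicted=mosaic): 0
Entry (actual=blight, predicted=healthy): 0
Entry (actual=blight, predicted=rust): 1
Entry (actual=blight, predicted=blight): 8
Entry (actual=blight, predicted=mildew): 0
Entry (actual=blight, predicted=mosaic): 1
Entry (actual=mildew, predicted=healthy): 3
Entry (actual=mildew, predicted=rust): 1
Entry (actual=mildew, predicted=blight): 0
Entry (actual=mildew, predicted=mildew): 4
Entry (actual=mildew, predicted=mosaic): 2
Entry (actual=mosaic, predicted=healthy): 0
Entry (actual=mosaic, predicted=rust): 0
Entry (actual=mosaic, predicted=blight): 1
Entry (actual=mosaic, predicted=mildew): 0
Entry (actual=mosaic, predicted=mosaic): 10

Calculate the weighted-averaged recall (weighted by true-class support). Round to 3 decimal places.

Per-class recall (TP/(TP+FN)):
  healthy: TP=7, FN=0+0+0+4=4 → 7/11 = 0.6364
  rust: TP=9, FN=2+0+3+0=5 → 9/14 = 0.6429
  blight: TP=8, FN=0+1+0+1=2 → 8/10 = 0.8000
  mildew: TP=4, FN=3+1+0+2=6 → 4/10 = 0.4000
  mosaic: TP=10, FN=0+0+1+0=1 → 10/11 = 0.9091
Weighted-recall = Σ (supportᵢ/N)·recallᵢ with N=56: (11/56)·0.6364 + (14/56)·0.6429 + (10/56)·0.8000 + (10/56)·0.4000 + (11/56)·0.9091 = 0.679

0.679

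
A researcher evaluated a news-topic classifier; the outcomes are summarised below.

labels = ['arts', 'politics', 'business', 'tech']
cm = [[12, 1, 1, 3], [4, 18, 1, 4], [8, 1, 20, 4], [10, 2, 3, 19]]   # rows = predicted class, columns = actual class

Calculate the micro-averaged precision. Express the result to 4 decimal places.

0.6216

Micro-averaging pools counts across classes: ΣTP=69, ΣFP=42, ΣFN=42.
Micro-precision = TP/(TP+FP) on pooled counts = 0.6216 (equals overall accuracy in single-label multiclass).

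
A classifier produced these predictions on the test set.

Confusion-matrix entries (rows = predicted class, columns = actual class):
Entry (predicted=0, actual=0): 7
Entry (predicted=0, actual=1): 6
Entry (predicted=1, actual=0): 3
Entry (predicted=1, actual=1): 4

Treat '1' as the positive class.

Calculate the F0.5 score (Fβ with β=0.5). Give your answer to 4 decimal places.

Fβ = (1+β²)·TP / ((1+β²)·TP + β²·FN + FP), with β²=1/4
= 1.25·4 / (1.25·4 + 0.25·6 + 3) = 0.5263

0.5263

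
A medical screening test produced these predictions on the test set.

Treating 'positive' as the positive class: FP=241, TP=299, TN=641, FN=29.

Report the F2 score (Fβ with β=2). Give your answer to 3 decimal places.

0.807

Fβ = (1+β²)·TP / ((1+β²)·TP + β²·FN + FP), with β²=4
= 5·299 / (5·299 + 4·29 + 241) = 0.807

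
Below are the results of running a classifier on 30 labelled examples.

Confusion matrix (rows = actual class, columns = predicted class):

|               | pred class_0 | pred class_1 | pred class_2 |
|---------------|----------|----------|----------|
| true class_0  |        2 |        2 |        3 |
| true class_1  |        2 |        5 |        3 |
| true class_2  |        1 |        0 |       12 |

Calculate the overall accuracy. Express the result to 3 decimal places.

Accuracy = trace / total = (2+5+12=19) / 30 = 19/30 = 0.633

0.633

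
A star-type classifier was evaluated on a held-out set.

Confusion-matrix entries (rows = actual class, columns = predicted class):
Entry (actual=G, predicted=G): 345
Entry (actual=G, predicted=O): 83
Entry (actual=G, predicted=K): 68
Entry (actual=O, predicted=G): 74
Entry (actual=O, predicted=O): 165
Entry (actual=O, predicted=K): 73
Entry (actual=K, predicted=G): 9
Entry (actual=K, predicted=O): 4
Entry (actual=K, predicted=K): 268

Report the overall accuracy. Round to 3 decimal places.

Accuracy = trace / total = (345+165+268=778) / 1089 = 778/1089 = 0.714

0.714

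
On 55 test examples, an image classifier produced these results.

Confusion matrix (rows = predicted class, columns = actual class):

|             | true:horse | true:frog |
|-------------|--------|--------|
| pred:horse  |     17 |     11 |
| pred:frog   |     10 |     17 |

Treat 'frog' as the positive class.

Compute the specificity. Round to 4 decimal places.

Specificity = TN/(TN+FP) = 17/(17+10) = 0.6296

0.6296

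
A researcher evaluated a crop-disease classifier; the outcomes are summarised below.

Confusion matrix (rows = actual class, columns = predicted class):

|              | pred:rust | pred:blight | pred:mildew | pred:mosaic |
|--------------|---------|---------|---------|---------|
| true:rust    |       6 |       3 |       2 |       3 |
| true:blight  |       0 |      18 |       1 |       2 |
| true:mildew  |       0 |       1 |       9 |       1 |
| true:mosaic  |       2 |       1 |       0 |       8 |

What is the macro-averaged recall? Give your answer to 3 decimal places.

Per-class recall (TP/(TP+FN)):
  rust: TP=6, FN=3+2+3=8 → 6/14 = 0.4286
  blight: TP=18, FN=0+1+2=3 → 18/21 = 0.8571
  mildew: TP=9, FN=0+1+1=2 → 9/11 = 0.8182
  mosaic: TP=8, FN=2+1+0=3 → 8/11 = 0.7273
Macro-recall = mean = (0.4286 + 0.8571 + 0.8182 + 0.7273) / 4 = 0.708

0.708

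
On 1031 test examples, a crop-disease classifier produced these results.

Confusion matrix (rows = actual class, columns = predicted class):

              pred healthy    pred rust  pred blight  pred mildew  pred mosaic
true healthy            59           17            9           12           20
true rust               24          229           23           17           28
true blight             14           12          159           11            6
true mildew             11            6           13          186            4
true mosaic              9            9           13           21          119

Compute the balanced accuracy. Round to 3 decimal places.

Balanced accuracy = mean of per-class recall.
  healthy: recall = 59/117 = 0.5043
  rust: recall = 229/321 = 0.7134
  blight: recall = 159/202 = 0.7871
  mildew: recall = 186/220 = 0.8455
  mosaic: recall = 119/171 = 0.6959
Mean = (0.5043 + 0.7134 + 0.7871 + 0.8455 + 0.6959) / 5 = 0.709

0.709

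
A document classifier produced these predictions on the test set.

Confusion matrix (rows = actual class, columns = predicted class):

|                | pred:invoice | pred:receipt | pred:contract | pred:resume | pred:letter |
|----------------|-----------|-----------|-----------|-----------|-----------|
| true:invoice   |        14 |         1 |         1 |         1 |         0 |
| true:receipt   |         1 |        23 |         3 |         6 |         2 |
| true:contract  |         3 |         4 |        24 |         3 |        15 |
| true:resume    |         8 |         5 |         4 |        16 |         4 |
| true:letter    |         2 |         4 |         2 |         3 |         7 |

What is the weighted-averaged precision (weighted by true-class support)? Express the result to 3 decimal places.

0.575

Per-class precision (TP/(TP+FP)):
  invoice: TP=14, FP=1+3+8+2=14 → 14/28 = 0.5000
  receipt: TP=23, FP=1+4+5+4=14 → 23/37 = 0.6216
  contract: TP=24, FP=1+3+4+2=10 → 24/34 = 0.7059
  resume: TP=16, FP=1+6+3+3=13 → 16/29 = 0.5517
  letter: TP=7, FP=0+2+15+4=21 → 7/28 = 0.2500
Weighted-precision = Σ (supportᵢ/N)·precisionᵢ with N=156: (17/156)·0.5000 + (35/156)·0.6216 + (49/156)·0.7059 + (37/156)·0.5517 + (18/156)·0.2500 = 0.575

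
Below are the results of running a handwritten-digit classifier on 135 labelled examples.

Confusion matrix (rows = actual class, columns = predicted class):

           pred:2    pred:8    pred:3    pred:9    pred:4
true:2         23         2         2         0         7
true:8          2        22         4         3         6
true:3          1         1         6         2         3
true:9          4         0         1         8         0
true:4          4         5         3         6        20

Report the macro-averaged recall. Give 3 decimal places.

0.575

Per-class recall (TP/(TP+FN)):
  2: TP=23, FN=2+2+0+7=11 → 23/34 = 0.6765
  8: TP=22, FN=2+4+3+6=15 → 22/37 = 0.5946
  3: TP=6, FN=1+1+2+3=7 → 6/13 = 0.4615
  9: TP=8, FN=4+0+1+0=5 → 8/13 = 0.6154
  4: TP=20, FN=4+5+3+6=18 → 20/38 = 0.5263
Macro-recall = mean = (0.6765 + 0.5946 + 0.4615 + 0.6154 + 0.5263) / 5 = 0.575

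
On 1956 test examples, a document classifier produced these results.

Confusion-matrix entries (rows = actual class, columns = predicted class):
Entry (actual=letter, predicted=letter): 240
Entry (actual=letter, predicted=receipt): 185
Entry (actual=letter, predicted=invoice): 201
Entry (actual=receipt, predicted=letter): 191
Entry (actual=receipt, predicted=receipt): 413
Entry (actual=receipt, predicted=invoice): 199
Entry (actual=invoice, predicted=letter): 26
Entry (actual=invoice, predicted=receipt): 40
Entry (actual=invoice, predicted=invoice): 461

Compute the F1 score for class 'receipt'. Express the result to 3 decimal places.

0.573

Treat 'receipt' as positive and all other classes as negative.
F1 score = 2·TP/(2·TP+FP+FN).
receipt: TP=413, FP=185+40=225, FN=191+199=390 → 826/1441 = 0.5732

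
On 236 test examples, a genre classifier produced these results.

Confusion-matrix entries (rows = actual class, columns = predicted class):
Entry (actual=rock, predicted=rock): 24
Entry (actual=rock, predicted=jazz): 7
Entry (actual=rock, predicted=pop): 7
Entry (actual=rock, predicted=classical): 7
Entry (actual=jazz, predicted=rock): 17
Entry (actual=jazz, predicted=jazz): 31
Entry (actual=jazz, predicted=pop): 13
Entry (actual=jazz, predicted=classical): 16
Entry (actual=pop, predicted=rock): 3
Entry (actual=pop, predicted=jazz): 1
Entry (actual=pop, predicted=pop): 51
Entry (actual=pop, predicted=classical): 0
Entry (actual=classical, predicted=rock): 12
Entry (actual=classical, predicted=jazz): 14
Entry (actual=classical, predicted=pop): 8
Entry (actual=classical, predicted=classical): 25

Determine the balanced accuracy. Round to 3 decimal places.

Balanced accuracy = mean of per-class recall.
  rock: recall = 24/45 = 0.5333
  jazz: recall = 31/77 = 0.4026
  pop: recall = 51/55 = 0.9273
  classical: recall = 25/59 = 0.4237
Mean = (0.5333 + 0.4026 + 0.9273 + 0.4237) / 4 = 0.572

0.572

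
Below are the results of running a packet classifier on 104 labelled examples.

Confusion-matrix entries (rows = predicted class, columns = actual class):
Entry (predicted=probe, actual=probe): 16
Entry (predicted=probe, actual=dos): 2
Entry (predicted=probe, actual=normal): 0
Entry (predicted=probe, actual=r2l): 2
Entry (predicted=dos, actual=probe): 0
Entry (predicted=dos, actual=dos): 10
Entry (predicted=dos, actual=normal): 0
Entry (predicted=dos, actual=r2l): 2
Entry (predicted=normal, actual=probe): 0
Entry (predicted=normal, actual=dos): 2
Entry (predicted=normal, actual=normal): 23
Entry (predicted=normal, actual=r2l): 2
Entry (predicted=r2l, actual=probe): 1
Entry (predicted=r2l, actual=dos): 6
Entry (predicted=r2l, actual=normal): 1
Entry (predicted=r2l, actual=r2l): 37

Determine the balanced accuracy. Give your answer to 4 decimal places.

0.8150

Balanced accuracy = mean of per-class recall.
  probe: recall = 16/17 = 0.94118
  dos: recall = 10/20 = 0.50000
  normal: recall = 23/24 = 0.95833
  r2l: recall = 37/43 = 0.86047
Mean = (0.94118 + 0.50000 + 0.95833 + 0.86047) / 4 = 0.8150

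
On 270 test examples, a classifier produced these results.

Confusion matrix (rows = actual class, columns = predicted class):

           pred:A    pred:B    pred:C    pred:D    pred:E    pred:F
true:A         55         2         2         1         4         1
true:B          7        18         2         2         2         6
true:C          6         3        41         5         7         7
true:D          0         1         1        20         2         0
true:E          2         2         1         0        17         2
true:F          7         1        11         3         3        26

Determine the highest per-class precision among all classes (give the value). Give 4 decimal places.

0.7143

Per-class precision (TP/(TP+FP)):
  A: TP=55, FP=7+6+0+2+7=22 → 55/77 = 0.71429
  B: TP=18, FP=2+3+1+2+1=9 → 18/27 = 0.66667
  C: TP=41, FP=2+2+1+1+11=17 → 41/58 = 0.70690
  D: TP=20, FP=1+2+5+0+3=11 → 20/31 = 0.64516
  E: TP=17, FP=4+2+7+2+3=18 → 17/35 = 0.48571
  F: TP=26, FP=1+6+7+0+2=16 → 26/42 = 0.61905
Highest is class 'A' with precision = 0.7143.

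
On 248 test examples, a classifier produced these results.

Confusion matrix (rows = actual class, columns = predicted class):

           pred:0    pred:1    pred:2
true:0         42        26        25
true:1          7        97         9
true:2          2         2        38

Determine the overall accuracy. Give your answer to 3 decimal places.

0.714

Accuracy = trace / total = (42+97+38=177) / 248 = 177/248 = 0.714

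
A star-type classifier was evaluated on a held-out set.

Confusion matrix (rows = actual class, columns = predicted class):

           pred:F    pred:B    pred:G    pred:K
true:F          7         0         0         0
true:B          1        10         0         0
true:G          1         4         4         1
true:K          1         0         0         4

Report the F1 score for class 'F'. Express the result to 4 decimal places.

0.8235

Treat 'F' as positive and all other classes as negative.
F1 score = 2·TP/(2·TP+FP+FN).
F: TP=7, FP=1+1+1=3, FN=0+0+0=0 → 14/17 = 0.82353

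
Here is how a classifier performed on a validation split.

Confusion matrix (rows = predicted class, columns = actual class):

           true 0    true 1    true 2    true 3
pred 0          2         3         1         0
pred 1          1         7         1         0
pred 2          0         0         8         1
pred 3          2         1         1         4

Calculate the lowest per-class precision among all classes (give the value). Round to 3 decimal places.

Per-class precision (TP/(TP+FP)):
  0: TP=2, FP=3+1+0=4 → 2/6 = 0.3333
  1: TP=7, FP=1+1+0=2 → 7/9 = 0.7778
  2: TP=8, FP=0+0+1=1 → 8/9 = 0.8889
  3: TP=4, FP=2+1+1=4 → 4/8 = 0.5000
Lowest is class '0' with precision = 0.333.

0.333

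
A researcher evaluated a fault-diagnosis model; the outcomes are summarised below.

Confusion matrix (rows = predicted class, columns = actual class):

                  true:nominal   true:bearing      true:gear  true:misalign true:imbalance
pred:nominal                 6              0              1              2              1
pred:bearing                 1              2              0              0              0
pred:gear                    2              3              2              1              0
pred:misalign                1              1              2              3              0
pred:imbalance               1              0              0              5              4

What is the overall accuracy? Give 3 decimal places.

0.447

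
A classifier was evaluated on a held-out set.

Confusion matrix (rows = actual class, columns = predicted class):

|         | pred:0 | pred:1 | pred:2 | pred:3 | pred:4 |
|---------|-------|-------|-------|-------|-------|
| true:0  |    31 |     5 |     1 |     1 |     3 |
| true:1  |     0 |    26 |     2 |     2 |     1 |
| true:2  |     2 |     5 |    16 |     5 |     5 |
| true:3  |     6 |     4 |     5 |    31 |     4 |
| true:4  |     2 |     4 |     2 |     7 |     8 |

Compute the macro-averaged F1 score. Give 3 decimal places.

0.600

Per-class F1 score (2·TP/(2·TP+FP+FN)):
  0: TP=31, FP=0+2+6+2=10, FN=5+1+1+3=10 → 62/82 = 0.7561
  1: TP=26, FP=5+5+4+4=18, FN=0+2+2+1=5 → 52/75 = 0.6933
  2: TP=16, FP=1+2+5+2=10, FN=2+5+5+5=17 → 32/59 = 0.5424
  3: TP=31, FP=1+2+5+7=15, FN=6+4+5+4=19 → 62/96 = 0.6458
  4: TP=8, FP=3+1+5+4=13, FN=2+4+2+7=15 → 16/44 = 0.3636
Macro-F1 score = mean = (0.7561 + 0.6933 + 0.5424 + 0.6458 + 0.3636) / 5 = 0.600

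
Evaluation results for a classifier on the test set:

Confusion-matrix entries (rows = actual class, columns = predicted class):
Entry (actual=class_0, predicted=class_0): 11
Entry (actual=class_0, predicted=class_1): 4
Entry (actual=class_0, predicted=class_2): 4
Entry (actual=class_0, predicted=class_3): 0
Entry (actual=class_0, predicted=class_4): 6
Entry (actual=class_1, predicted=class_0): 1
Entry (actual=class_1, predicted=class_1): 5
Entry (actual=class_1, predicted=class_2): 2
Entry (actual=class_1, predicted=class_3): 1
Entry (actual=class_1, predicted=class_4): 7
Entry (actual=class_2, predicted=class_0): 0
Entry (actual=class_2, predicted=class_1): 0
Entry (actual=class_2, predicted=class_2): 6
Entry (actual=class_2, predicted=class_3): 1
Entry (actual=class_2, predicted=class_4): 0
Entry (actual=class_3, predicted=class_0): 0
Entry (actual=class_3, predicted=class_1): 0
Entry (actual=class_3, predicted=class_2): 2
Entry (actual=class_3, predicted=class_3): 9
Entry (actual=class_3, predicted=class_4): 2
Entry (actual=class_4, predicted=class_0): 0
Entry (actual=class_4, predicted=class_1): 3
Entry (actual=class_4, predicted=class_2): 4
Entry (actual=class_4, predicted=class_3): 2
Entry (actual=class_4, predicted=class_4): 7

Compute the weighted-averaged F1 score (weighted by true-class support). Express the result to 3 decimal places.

0.504

Per-class F1 score (2·TP/(2·TP+FP+FN)):
  class_0: TP=11, FP=1+0+0+0=1, FN=4+4+0+6=14 → 22/37 = 0.5946
  class_1: TP=5, FP=4+0+0+3=7, FN=1+2+1+7=11 → 10/28 = 0.3571
  class_2: TP=6, FP=4+2+2+4=12, FN=0+0+1+0=1 → 12/25 = 0.4800
  class_3: TP=9, FP=0+1+1+2=4, FN=0+0+2+2=4 → 18/26 = 0.6923
  class_4: TP=7, FP=6+7+0+2=15, FN=0+3+4+2=9 → 14/38 = 0.3684
Weighted-F1 score = Σ (supportᵢ/N)·F1 scoreᵢ with N=77: (25/77)·0.5946 + (16/77)·0.3571 + (7/77)·0.4800 + (13/77)·0.6923 + (16/77)·0.3684 = 0.504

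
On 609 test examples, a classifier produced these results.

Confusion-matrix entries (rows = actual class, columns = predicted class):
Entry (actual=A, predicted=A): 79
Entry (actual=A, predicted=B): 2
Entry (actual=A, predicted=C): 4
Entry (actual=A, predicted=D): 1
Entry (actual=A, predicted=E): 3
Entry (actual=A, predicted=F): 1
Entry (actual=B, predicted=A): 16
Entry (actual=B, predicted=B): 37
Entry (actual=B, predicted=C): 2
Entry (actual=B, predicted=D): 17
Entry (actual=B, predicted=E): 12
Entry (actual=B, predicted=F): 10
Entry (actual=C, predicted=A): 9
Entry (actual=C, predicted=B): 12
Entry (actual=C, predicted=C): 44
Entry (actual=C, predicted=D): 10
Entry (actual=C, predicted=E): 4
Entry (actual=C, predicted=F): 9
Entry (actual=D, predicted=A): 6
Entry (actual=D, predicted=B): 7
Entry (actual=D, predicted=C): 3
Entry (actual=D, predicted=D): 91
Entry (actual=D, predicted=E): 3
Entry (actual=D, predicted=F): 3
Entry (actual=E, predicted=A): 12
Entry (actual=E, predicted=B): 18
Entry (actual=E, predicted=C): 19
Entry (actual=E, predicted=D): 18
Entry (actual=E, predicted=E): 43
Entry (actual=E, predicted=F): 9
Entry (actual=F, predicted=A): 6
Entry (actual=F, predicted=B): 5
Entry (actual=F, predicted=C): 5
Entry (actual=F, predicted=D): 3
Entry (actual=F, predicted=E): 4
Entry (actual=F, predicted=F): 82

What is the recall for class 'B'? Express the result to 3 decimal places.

recall = TP/(TP+FN).
B: TP=37, FN=16+2+17+12+10=57 → 37/94 = 0.3936

0.394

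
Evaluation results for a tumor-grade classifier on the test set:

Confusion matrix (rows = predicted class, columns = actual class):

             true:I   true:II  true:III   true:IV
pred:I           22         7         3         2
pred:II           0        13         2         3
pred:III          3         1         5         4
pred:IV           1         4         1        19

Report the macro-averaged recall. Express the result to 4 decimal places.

Per-class recall (TP/(TP+FN)):
  I: TP=22, FN=0+3+1=4 → 22/26 = 0.84615
  II: TP=13, FN=7+1+4=12 → 13/25 = 0.52000
  III: TP=5, FN=3+2+1=6 → 5/11 = 0.45455
  IV: TP=19, FN=2+3+4=9 → 19/28 = 0.67857
Macro-recall = mean = (0.84615 + 0.52000 + 0.45455 + 0.67857) / 4 = 0.6248

0.6248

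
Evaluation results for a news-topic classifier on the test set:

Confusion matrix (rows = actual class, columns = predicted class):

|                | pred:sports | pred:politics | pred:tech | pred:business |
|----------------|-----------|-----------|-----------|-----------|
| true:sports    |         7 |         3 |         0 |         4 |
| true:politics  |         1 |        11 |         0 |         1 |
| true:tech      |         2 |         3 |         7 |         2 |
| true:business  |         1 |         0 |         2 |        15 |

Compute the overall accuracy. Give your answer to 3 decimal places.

0.678

Accuracy = trace / total = (7+11+7+15=40) / 59 = 40/59 = 0.678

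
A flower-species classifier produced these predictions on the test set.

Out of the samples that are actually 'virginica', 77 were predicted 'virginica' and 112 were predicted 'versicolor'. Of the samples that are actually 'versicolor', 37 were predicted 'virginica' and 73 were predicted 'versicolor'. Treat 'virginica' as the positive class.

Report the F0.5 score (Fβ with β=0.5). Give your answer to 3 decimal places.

Fβ = (1+β²)·TP / ((1+β²)·TP + β²·FN + FP), with β²=1/4
= 1.25·77 / (1.25·77 + 0.25·112 + 37) = 0.597

0.597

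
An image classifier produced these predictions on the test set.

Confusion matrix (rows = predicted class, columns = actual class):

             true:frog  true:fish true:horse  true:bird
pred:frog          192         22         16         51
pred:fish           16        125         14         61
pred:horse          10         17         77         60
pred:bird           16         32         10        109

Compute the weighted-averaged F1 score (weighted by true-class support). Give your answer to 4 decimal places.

0.5969

Per-class F1 score (2·TP/(2·TP+FP+FN)):
  frog: TP=192, FP=22+16+51=89, FN=16+10+16=42 → 384/515 = 0.74563
  fish: TP=125, FP=16+14+61=91, FN=22+17+32=71 → 250/412 = 0.60680
  horse: TP=77, FP=10+17+60=87, FN=16+14+10=40 → 154/281 = 0.54804
  bird: TP=109, FP=16+32+10=58, FN=51+61+60=172 → 218/448 = 0.48661
Weighted-F1 score = Σ (supportᵢ/N)·F1 scoreᵢ with N=828: (234/828)·0.74563 + (196/828)·0.60680 + (117/828)·0.54804 + (281/828)·0.48661 = 0.5969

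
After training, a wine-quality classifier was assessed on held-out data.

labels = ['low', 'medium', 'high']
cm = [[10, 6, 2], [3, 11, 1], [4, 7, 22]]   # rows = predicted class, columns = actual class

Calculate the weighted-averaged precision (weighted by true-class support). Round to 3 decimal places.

Per-class precision (TP/(TP+FP)):
  low: TP=10, FP=6+2=8 → 10/18 = 0.5556
  medium: TP=11, FP=3+1=4 → 11/15 = 0.7333
  high: TP=22, FP=4+7=11 → 22/33 = 0.6667
Weighted-precision = Σ (supportᵢ/N)·precisionᵢ with N=66: (17/66)·0.5556 + (24/66)·0.7333 + (25/66)·0.6667 = 0.662

0.662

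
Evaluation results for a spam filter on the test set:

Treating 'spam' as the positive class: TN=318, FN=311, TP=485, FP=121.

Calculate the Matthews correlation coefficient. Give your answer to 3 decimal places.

MCC = (TP·TN − FP·FN) / √((TP+FP)(TP+FN)(TN+FP)(TN+FN))
Numerator = 485·318 − 121·311 = 116599
Denominator = √(606·796·439·629) = √133198967256 = 364964.3370
MCC = 116599 / 364964.3370 = 0.319

0.319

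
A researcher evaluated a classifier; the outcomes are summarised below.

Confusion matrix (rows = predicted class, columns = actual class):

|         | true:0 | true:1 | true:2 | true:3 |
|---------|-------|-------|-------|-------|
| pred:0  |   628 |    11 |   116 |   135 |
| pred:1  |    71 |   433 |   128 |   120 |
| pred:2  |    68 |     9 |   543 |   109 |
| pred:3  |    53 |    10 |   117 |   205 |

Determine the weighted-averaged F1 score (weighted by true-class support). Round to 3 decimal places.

Per-class F1 score (2·TP/(2·TP+FP+FN)):
  0: TP=628, FP=11+116+135=262, FN=71+68+53=192 → 1256/1710 = 0.7345
  1: TP=433, FP=71+128+120=319, FN=11+9+10=30 → 866/1215 = 0.7128
  2: TP=543, FP=68+9+109=186, FN=116+128+117=361 → 1086/1633 = 0.6650
  3: TP=205, FP=53+10+117=180, FN=135+120+109=364 → 410/954 = 0.4298
Weighted-F1 score = Σ (supportᵢ/N)·F1 scoreᵢ with N=2756: (820/2756)·0.7345 + (463/2756)·0.7128 + (904/2756)·0.6650 + (569/2756)·0.4298 = 0.645

0.645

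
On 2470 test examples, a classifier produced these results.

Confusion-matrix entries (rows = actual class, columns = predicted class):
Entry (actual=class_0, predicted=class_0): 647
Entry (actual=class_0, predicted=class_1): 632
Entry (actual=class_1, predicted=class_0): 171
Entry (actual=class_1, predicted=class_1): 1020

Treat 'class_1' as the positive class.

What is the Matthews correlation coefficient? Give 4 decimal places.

0.3846

MCC = (TP·TN − FP·FN) / √((TP+FP)(TP+FN)(TN+FP)(TN+FN))
Numerator = 1020·647 − 632·171 = 551868
Denominator = √(1652·1191·1279·818) = √2058475264104 = 1434738.7442
MCC = 551868 / 1434738.7442 = 0.3846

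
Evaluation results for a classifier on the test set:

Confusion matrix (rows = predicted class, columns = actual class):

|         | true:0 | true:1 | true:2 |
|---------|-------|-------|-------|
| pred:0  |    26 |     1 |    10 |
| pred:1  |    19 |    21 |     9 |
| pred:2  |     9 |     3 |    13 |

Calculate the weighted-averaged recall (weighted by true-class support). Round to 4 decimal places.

0.5405

Per-class recall (TP/(TP+FN)):
  0: TP=26, FN=19+9=28 → 26/54 = 0.48148
  1: TP=21, FN=1+3=4 → 21/25 = 0.84000
  2: TP=13, FN=10+9=19 → 13/32 = 0.40625
Weighted-recall = Σ (supportᵢ/N)·recallᵢ with N=111: (54/111)·0.48148 + (25/111)·0.84000 + (32/111)·0.40625 = 0.5405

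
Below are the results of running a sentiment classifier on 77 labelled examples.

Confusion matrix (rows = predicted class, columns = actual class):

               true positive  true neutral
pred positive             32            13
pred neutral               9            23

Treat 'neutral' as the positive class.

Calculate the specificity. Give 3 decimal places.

0.780

Specificity = TN/(TN+FP) = 32/(32+9) = 0.780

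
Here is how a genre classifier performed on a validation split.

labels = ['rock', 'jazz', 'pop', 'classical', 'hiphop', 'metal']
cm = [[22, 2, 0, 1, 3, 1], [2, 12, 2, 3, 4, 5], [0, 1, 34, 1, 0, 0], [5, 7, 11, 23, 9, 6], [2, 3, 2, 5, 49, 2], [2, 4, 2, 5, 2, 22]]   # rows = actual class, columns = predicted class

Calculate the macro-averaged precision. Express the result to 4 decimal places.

0.6158

Per-class precision (TP/(TP+FP)):
  rock: TP=22, FP=2+0+5+2+2=11 → 22/33 = 0.66667
  jazz: TP=12, FP=2+1+7+3+4=17 → 12/29 = 0.41379
  pop: TP=34, FP=0+2+11+2+2=17 → 34/51 = 0.66667
  classical: TP=23, FP=1+3+1+5+5=15 → 23/38 = 0.60526
  hiphop: TP=49, FP=3+4+0+9+2=18 → 49/67 = 0.73134
  metal: TP=22, FP=1+5+0+6+2=14 → 22/36 = 0.61111
Macro-precision = mean = (0.66667 + 0.41379 + 0.66667 + 0.60526 + 0.73134 + 0.61111) / 6 = 0.6158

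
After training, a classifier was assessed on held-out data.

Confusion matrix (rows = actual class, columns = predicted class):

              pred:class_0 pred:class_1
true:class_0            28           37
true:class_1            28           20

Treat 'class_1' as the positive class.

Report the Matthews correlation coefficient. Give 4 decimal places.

MCC = (TP·TN − FP·FN) / √((TP+FP)(TP+FN)(TN+FP)(TN+FN))
Numerator = 20·28 − 37·28 = -476
Denominator = √(57·48·65·56) = √9959040 = 3155.7947
MCC = -476 / 3155.7947 = -0.1508

-0.1508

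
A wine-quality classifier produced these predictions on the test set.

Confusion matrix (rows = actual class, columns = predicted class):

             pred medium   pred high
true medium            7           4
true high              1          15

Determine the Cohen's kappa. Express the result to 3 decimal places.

0.599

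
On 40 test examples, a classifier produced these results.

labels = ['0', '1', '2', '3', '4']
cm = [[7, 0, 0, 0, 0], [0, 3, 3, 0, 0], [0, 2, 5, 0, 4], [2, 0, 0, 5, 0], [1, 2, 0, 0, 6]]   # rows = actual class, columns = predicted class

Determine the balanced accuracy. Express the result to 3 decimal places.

Balanced accuracy = mean of per-class recall.
  0: recall = 7/7 = 1.0000
  1: recall = 3/6 = 0.5000
  2: recall = 5/11 = 0.4545
  3: recall = 5/7 = 0.7143
  4: recall = 6/9 = 0.6667
Mean = (1.0000 + 0.5000 + 0.4545 + 0.7143 + 0.6667) / 5 = 0.667

0.667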